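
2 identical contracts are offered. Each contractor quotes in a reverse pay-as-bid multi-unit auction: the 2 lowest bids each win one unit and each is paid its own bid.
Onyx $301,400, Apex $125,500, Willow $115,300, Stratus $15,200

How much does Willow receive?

Bids ranked low→high: 15,200 (Stratus), 115,300 (Willow), 125,500 (Apex), 301,400 (Onyx)
The 2 lowest are Stratus, Willow.
Willow wins → own bid $115,300.

Willow is paid $115,300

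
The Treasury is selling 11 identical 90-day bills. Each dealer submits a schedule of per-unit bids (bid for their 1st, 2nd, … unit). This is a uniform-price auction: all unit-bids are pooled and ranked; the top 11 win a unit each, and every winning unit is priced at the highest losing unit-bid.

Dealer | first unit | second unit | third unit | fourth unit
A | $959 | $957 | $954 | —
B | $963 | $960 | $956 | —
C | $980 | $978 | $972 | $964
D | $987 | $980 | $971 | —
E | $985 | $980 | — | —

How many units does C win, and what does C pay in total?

Merging the schedules and taking the best 11: 987 (D-1), 985 (E-1), 980 (C-1), 980 (D-2), 980 (E-2), 978 (C-2), 972 (C-3), 971 (D-3), 964 (C-4), 963 (B-1), 960 (B-2)
Highest rejected unit-bid = $959.
C wins 4 unit(s) at $959 each.

C: 4 units, pays $3,836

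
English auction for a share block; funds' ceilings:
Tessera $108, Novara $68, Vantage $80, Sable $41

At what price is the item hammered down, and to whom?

Tessera wins at $80

Limits in order: 108 (Tessera) > 80 (Vantage) > 68 (Novara) > 41 (Sable)
Bidding ends when Vantage exits at $80; Tessera takes it.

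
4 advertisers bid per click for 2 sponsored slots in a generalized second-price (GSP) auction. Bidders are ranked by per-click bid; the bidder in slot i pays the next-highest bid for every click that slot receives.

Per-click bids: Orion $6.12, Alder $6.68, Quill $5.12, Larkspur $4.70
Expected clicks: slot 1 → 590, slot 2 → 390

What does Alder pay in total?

Alder pays $3610.80

Ranked by bid: $6.68 (Alder) > $6.12 (Orion) > $5.12 (Quill) > …
Alder holds slot 1 → pays next bid $6.12 × 590 clicks = $3610.80.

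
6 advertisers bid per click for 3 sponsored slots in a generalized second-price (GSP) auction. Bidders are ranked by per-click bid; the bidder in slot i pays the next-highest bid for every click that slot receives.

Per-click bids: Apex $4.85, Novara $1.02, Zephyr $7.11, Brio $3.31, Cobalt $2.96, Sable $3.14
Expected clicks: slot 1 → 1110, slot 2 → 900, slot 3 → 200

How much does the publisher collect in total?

Total revenue: $8990.50

Sorting advertisers: $7.11 (Zephyr) > $4.85 (Apex) > $3.31 (Brio) > $3.14 (Sable) > …
Slot 1: Zephyr pays $4.85 × 1110 = $5383.50
Slot 2: Apex pays $3.31 × 900 = $2979.00
Slot 3: Brio pays $3.14 × 200 = $628.00
Total = $8990.50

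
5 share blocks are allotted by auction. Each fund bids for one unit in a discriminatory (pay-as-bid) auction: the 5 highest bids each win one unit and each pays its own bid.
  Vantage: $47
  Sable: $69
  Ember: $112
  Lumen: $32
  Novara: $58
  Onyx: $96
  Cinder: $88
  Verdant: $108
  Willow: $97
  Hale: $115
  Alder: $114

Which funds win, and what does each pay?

Hale $115, Alder $114, Ember $112, Verdant $108, Willow $97

Ordering the bids: 115 (Hale), 114 (Alder), 112 (Ember), 108 (Verdant), 97 (Willow), 96 (Onyx), 88 (Cinder), …
The 5 highest are Hale, Alder, Ember, Verdant, Willow.
Each winner pays its own bid: Hale $115, Alder $114, Ember $112, Verdant $108, Willow $97.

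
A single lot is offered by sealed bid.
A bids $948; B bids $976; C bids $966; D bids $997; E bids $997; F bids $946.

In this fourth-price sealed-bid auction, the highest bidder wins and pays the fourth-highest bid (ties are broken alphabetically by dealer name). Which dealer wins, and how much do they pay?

Bids ranked: 997 (D) > 997 (E) > 976 (B) > 966 (C) > 948 (A) > 946 (F)
D and E tie at $997; tie-break gives it to D.
D is highest; pays the fourth-highest bid, $966.

D pays $966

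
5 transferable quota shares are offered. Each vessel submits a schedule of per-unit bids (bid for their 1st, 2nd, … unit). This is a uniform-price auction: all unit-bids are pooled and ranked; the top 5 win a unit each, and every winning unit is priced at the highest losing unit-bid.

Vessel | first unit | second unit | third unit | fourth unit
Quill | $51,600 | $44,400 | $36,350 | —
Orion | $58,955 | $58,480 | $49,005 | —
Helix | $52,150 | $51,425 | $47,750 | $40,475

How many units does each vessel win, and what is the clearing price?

Merging the schedules and taking the best 5: 58,955 (Orion-1), 58,480 (Orion-2), 52,150 (Helix-1), 51,600 (Quill-1), 51,425 (Helix-2)
First bid not allocated: $49,005.
Allocation: Helix 2, Orion 2, Quill 1.

Helix 2, Orion 2, Quill 1; clearing price $49,005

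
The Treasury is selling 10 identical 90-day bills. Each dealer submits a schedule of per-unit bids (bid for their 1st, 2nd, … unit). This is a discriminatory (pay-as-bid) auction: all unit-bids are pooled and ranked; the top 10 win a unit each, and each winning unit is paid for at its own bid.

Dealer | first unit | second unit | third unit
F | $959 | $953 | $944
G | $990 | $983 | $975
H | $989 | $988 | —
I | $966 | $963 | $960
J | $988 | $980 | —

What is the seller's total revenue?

All unit-bids, highest first — top 10: 990 (G-1), 989 (H-1), 988 (H-2), 988 (J-1), 983 (G-2), 980 (J-2), 975 (G-3), 966 (I-1), 963 (I-2), 960 (I-3)
Next rejected bid: $959 (not a price — pay-as-bid).
Each winning unit pays its own bid.
Revenue = 990 + 989 + 988 + 988 + 983 + 980 + 975 + 966 + 963 + 960 = $9,782.

Total revenue: $9,782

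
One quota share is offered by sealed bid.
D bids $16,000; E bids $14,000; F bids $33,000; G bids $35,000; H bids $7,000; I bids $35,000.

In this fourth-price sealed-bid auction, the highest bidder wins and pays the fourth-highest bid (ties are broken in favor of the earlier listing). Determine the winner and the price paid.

G pays $16,000

Sorting bids: 35,000 (G) > 35,000 (I) > 33,000 (F) > 16,000 (D) > 14,000 (E) > 7,000 (H)
Tie at $35,000 → G wins by tie-break.
G wins; payment is bid #4 in the ranking = $16,000.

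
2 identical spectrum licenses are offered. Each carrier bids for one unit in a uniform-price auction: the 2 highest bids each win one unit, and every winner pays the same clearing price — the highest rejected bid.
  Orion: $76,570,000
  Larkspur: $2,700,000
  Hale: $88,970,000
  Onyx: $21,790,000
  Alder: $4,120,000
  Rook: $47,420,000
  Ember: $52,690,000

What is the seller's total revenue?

Total revenue: $105,380,000

Ordering the bids: 88,970,000 (Hale), 76,570,000 (Orion), 52,690,000 (Ember), 47,420,000 (Rook), …
The 2 highest are Hale, Orion.
Highest unsuccessful bid: $52,690,000 → clearing price.
Total revenue = 2 × $52,690,000 = $105,380,000.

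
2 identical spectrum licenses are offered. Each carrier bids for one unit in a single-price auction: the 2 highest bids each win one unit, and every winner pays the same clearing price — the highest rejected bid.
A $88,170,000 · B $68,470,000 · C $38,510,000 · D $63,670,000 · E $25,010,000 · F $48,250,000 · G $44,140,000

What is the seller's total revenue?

Bids ranked high→low: 88,170,000 (A), 68,470,000 (B), 63,670,000 (D), 48,250,000 (F), …
Winners (2 units): A, B.
Highest unsuccessful bid: $63,670,000 → clearing price.
Total revenue = 2 × $63,670,000 = $127,340,000.

Total revenue: $127,340,000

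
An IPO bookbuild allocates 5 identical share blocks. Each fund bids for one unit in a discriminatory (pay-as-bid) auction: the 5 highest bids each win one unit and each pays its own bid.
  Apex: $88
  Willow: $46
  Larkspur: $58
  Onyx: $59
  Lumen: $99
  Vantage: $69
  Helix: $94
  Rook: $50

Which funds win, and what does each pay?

Lumen $99, Helix $94, Apex $88, Vantage $69, Onyx $59

Bids ranked high→low: 99 (Lumen), 94 (Helix), 88 (Apex), 69 (Vantage), 59 (Onyx), 58 (Larkspur), 50 (Rook), …
The 5 highest are Lumen, Helix, Apex, Vantage, Onyx.
Each winner pays its own bid: Lumen $99, Helix $94, Apex $88, Vantage $69, Onyx $59.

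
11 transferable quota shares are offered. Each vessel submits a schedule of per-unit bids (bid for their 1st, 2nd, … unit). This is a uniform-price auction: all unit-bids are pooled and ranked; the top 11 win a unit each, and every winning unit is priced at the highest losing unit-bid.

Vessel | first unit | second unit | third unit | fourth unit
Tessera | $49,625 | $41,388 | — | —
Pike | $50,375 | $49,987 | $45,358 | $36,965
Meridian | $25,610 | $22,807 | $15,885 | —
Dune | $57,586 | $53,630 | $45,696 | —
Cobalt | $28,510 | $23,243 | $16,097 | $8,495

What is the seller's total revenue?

Total revenue: $255,673

Pooled unit-bids ranked (top 11): 57,586 (Dune-1), 53,630 (Dune-2), 50,375 (Pike-1), 49,987 (Pike-2), 49,625 (Tessera-1), 45,696 (Dune-3), 45,358 (Pike-3), 41,388 (Tessera-2), 36,965 (Pike-4), 28,510 (Cobalt-1), 25,610 (Meridian-1)
First bid not allocated: $23,243.
Allocation: Cobalt 1, Dune 3, Meridian 1, Pike 4, Tessera 2. Every unit priced at $23,243.
Revenue = 11 × 23,243 = $255,673.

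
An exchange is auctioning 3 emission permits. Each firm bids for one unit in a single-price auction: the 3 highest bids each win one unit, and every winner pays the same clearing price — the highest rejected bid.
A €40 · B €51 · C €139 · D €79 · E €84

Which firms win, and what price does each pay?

Bids ranked high→low: 139 (C), 84 (E), 79 (D), 51 (B), 40 (A)
Winners (3 units): C, E, D.
First losing bid is B's €51, which sets the uniform price.

C, E, D; each pays €51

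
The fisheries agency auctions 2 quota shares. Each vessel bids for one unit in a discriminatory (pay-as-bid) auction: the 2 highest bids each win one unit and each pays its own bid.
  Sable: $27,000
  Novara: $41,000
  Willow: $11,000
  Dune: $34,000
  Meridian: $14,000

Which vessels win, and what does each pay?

Sorting: 41,000 (Novara), 34,000 (Dune), 27,000 (Sable), 14,000 (Meridian), …
Top 2: Novara, Dune.
Each winner pays its own bid: Novara $41,000, Dune $34,000.

Novara $41,000, Dune $34,000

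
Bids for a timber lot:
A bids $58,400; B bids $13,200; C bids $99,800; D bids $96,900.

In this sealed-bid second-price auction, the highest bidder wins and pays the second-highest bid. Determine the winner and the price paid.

C pays $96,900

Bids in order: 99,800 (C) > 96,900 (D) > 58,400 (A) > 13,200 (B)
C wins with the highest bid; price is set by the runner-up at $96,900.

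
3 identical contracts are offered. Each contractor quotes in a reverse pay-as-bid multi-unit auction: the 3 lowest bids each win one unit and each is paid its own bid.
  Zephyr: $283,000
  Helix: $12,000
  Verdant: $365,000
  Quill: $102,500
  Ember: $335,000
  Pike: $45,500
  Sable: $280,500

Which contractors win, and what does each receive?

Ordering the bids: 12,000 (Helix), 45,500 (Pike), 102,500 (Quill), 280,500 (Sable), 283,000 (Zephyr), …
Lowest 3: Helix, Pike, Quill.
Each winner is paid its own bid: Helix $12,000, Pike $45,500, Quill $102,500.

Helix $12,000, Pike $45,500, Quill $102,500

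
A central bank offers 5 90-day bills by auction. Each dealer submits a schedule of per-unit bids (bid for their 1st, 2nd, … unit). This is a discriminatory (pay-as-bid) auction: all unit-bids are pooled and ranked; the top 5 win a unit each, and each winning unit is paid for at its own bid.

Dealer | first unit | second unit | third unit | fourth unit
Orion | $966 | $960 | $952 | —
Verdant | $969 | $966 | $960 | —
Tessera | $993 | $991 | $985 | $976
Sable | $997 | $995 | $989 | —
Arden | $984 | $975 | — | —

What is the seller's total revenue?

Total revenue: $4,965

Merging the schedules and taking the best 5: 997 (Sable-1), 995 (Sable-2), 993 (Tessera-1), 991 (Tessera-2), 989 (Sable-3)
Next rejected bid: $985 (not a price — pay-as-bid).
Each winning unit pays its own bid.
Revenue = 997 + 995 + 993 + 991 + 989 = $4,965.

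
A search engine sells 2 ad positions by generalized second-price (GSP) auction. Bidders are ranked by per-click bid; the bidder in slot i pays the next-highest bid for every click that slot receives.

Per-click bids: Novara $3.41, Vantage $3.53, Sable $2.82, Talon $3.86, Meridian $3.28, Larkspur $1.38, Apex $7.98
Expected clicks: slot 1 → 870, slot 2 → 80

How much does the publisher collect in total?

Total revenue: $3640.60

Sorting advertisers: $7.98 (Apex) > $3.86 (Talon) > $3.53 (Vantage) > …
Slot 1: Apex pays $3.86 × 870 = $3358.20
Slot 2: Talon pays $3.53 × 80 = $282.40
Total = $3640.60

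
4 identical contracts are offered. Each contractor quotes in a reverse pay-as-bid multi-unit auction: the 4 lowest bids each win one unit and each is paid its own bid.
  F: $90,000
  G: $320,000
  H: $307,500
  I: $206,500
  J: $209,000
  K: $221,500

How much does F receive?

Bids ranked low→high: 90,000 (F), 206,500 (I), 209,000 (J), 221,500 (K), 307,500 (H), 320,000 (G)
The 4 lowest are F, I, J, K.
F wins → own bid $90,000.

F is paid $90,000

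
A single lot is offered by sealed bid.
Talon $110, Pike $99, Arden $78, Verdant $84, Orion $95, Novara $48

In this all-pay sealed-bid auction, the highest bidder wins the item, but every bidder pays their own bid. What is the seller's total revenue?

Bids in order: 110 (Talon) > 99 (Pike) > 95 (Orion) > 84 (Verdant) > 78 (Arden) > 48 (Novara)
Talon wins with the top bid; all bids are sunk regardless.
Every bidder forfeits their bid regardless of winning.
Revenue = 110 + 99 + 78 + 84 + 95 + 48 = $514.

Total revenue: $514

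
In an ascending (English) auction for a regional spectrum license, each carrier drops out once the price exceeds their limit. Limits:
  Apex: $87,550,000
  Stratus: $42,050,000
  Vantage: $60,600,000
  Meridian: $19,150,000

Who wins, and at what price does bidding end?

Ascending (English) auction: the price rises until one bidder remains; the winner pays the price at which the last rival dropped out.
Limits ranked: 87,550,000 (Apex) > 60,600,000 (Vantage) > 42,050,000 (Stratus) > 19,150,000 (Meridian)
Bidding ends when Vantage exits at $60,600,000; Apex takes it.

Apex wins at $60,600,000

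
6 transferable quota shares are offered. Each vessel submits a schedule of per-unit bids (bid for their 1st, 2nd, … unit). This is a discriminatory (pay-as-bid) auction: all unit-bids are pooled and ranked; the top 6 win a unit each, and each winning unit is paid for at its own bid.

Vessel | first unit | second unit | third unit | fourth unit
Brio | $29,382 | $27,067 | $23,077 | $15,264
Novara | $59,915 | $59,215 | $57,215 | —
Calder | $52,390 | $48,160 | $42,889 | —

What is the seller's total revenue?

Pooled unit-bids ranked (top 6): 59,915 (Novara-1), 59,215 (Novara-2), 57,215 (Novara-3), 52,390 (Calder-1), 48,160 (Calder-2), 42,889 (Calder-3)
Next rejected bid: $29,382 (not a price — pay-as-bid).
Each winning unit pays its own bid.
Revenue = 59,915 + 59,215 + 57,215 + 52,390 + 48,160 + 42,889 = $319,784.

Total revenue: $319,784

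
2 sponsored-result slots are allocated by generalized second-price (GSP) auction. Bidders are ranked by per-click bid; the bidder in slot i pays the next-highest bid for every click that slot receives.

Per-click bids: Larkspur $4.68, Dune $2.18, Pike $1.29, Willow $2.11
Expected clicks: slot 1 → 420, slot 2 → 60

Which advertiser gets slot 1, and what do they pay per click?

Larkspur; $2.18 per click

Sorting advertisers: $4.68 (Larkspur) > $2.18 (Dune) > $2.11 (Willow) > …
Slot 1 goes to the first-ranked bidder, Larkspur, who pays the next bid down: $2.18/click.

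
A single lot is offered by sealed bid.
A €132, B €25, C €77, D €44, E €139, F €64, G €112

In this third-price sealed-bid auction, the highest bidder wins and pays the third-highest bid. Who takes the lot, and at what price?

Sorting bids: 139 (E) > 132 (A) > 112 (G) > 77 (C) > 64 (F) > 44 (D) > …
E is highest; pays the third-highest bid, €112.

E pays €112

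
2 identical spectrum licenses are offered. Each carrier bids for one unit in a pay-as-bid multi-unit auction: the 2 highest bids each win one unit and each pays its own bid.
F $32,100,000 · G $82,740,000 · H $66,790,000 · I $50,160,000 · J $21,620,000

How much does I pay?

Ordering the bids: 82,740,000 (G), 66,790,000 (H), 50,160,000 (I), 32,100,000 (F), …
Top 2: G, H.
I does not win → $0.

I pays $0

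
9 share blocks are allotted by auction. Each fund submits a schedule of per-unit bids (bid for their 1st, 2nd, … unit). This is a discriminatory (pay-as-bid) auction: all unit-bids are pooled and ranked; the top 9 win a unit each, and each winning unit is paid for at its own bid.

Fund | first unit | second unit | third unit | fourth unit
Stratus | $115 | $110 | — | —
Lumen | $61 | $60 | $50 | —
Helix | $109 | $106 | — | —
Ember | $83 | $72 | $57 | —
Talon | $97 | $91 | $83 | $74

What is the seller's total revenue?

Pooled unit-bids ranked (top 9): 115 (Stratus-1), 110 (Stratus-2), 109 (Helix-1), 106 (Helix-2), 97 (Talon-1), 91 (Talon-2), 83 (Ember-1), 83 (Talon-3), 74 (Talon-4)
Next rejected bid: $72 (not a price — pay-as-bid).
Each winning unit pays its own bid.
Revenue = 115 + 110 + 109 + 106 + 97 + 91 + 83 + 83 + 74 = $868.

Total revenue: $868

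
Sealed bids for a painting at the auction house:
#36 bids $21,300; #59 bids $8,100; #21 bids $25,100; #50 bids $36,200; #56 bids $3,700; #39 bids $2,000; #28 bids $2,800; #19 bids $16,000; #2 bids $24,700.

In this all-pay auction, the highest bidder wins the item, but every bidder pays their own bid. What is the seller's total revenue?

Total revenue: $139,900

Bids in order: 36,200 (#50) > 25,100 (#21) > 24,700 (#2) > 21,300 (#36) > 16,000 (#19) > 8,100 (#59) > …
Every bidder forfeits their bid regardless of winning.
Revenue = 21,300 + 8,100 + 25,100 + 36,200 + 3,700 + 2,000 + 2,800 + 16,000 + 24,700 = $139,900.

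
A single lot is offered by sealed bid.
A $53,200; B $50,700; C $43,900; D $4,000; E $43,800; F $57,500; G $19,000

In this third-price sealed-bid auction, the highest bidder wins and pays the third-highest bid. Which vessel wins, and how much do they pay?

F pays $50,700

Bids in order: 57,500 (F) > 53,200 (A) > 50,700 (B) > 43,900 (C) > 43,800 (E) > 19,000 (G) > …
F wins; payment is bid #3 in the ranking = $50,700.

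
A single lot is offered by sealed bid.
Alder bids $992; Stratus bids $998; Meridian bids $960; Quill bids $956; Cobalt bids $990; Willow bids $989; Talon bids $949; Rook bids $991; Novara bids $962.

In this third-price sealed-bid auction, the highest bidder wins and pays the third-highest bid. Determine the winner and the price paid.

Bids ranked: 998 (Stratus) > 992 (Alder) > 991 (Rook) > 990 (Cobalt) > 989 (Willow) > 962 (Novara) > …
Stratus is highest; pays the third-highest bid, $991.

Stratus pays $991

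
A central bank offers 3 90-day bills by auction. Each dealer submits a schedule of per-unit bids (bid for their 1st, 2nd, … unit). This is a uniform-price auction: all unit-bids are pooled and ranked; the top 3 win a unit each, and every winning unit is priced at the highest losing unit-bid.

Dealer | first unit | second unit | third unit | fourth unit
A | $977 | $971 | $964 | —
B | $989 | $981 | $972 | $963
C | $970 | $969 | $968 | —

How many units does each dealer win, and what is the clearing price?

A 1, B 2; clearing price $972

All unit-bids, highest first — top 3: 989 (B-1), 981 (B-2), 977 (A-1)
The (k+1)-th unit-bid is $972.
Allocation: A 1, B 2.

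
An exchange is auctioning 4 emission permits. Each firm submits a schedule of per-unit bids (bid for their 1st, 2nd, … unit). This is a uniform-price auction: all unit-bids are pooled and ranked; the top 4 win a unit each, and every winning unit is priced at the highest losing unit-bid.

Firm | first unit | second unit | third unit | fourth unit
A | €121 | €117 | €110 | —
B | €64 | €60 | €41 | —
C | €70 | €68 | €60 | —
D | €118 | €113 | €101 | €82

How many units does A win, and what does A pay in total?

A: 2 units, pays €220

Merging the schedules and taking the best 4: 121 (A-1), 118 (D-1), 117 (A-2), 113 (D-2)
First bid not allocated: €110.
A wins 2 unit(s) at €110 each.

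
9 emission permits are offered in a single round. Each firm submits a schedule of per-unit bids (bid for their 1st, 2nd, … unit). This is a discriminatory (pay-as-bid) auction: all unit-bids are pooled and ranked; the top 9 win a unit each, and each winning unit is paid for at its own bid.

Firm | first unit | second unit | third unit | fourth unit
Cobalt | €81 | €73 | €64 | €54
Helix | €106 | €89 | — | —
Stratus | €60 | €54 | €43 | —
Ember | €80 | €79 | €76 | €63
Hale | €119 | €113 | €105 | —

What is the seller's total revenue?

Total revenue: €848

All unit-bids, highest first — top 9: 119 (Hale-1), 113 (Hale-2), 106 (Helix-1), 105 (Hale-3), 89 (Helix-2), 81 (Cobalt-1), 80 (Ember-1), 79 (Ember-2), 76 (Ember-3)
Next rejected bid: €73 (not a price — pay-as-bid).
Each winning unit pays its own bid.
Revenue = 119 + 113 + 106 + 105 + 89 + 81 + 80 + 79 + 76 = €848.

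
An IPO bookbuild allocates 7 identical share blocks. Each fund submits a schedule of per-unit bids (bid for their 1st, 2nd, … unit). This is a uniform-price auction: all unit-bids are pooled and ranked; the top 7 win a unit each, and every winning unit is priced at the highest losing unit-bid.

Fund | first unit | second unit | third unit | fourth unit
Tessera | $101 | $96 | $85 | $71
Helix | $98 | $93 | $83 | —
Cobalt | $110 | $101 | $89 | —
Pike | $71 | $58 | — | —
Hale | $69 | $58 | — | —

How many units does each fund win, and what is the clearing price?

Merging the schedules and taking the best 7: 110 (Cobalt-1), 101 (Tessera-1), 101 (Cobalt-2), 98 (Helix-1), 96 (Tessera-2), 93 (Helix-2), 89 (Cobalt-3)
First bid not allocated: $85.
Allocation: Cobalt 3, Helix 2, Tessera 2.

Cobalt 3, Helix 2, Tessera 2; clearing price $85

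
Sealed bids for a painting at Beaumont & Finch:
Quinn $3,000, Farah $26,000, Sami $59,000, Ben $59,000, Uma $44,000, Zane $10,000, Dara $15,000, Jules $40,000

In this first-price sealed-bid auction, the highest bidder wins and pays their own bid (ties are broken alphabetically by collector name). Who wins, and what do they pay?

Ben pays $59,000

First-price sealed-bid auction: the highest bidder wins and pays their own bid.
Sorting bids: 59,000 (Ben) > 59,000 (Sami) > 44,000 (Uma) > 40,000 (Jules) > 26,000 (Farah) > 15,000 (Dara) > …
Ben and Sami tie at $59,000; tie-break gives it to Ben.
Ben is highest → pays own bid, $59,000.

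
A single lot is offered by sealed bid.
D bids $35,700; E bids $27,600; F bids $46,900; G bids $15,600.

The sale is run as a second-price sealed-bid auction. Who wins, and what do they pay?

Bids in order: 46,900 (F) > 35,700 (D) > 27,600 (E) > 15,600 (G)
F wins with the highest bid; price is set by the runner-up at $35,700.

F pays $35,700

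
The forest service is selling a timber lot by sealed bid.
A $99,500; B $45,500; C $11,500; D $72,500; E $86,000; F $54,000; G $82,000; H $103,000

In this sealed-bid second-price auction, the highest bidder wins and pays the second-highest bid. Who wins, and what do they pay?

Bids ranked: 103,000 (H) > 99,500 (A) > 86,000 (E) > 82,000 (G) > 72,500 (D) > 54,000 (F) > …
H is highest; pays the second-highest bid, $99,500.

H pays $99,500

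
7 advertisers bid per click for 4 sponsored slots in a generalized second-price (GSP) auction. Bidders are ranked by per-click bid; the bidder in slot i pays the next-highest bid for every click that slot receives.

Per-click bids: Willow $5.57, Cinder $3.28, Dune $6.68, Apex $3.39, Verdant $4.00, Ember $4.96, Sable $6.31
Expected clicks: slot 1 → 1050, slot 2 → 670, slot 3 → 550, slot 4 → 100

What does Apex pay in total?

Apex pays $0.00

Ranked by bid: $6.68 (Dune) > $6.31 (Sable) > $5.57 (Willow) > $4.96 (Ember) > $4.00 (Verdant) > …
Apex ranks below slot 4 → no slot, pays nothing.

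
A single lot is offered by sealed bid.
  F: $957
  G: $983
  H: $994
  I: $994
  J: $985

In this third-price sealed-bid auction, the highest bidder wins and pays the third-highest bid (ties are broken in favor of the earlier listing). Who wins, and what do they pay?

H pays $985

Sorting bids: 994 (H) > 994 (I) > 985 (J) > 983 (G) > 957 (F)
Tie at $994 → H wins by tie-break.
H wins; payment is bid #3 in the ranking = $985.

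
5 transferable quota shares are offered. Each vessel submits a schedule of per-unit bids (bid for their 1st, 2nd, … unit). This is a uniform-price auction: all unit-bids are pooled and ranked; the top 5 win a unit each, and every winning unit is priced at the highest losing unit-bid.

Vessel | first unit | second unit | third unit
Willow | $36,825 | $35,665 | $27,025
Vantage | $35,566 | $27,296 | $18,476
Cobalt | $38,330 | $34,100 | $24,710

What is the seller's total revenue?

Total revenue: $136,480

All unit-bids, highest first — top 5: 38,330 (Cobalt-1), 36,825 (Willow-1), 35,665 (Willow-2), 35,566 (Vantage-1), 34,100 (Cobalt-2)
First bid not allocated: $27,296.
Allocation: Cobalt 2, Vantage 1, Willow 2. Every unit priced at $27,296.
Revenue = 5 × 27,296 = $136,480.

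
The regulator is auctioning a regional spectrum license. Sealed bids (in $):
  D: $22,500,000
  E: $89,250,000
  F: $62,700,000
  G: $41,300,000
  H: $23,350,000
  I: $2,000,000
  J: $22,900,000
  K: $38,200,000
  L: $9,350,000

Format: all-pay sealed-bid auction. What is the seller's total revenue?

Total revenue: $311,550,000

All-pay sealed-bid auction: the highest bidder wins the item, but every bidder pays their own bid.
Bids ranked: 89,250,000 (E) > 62,700,000 (F) > 41,300,000 (G) > 38,200,000 (K) > 23,350,000 (H) > 22,900,000 (J) > …
Every bidder forfeits their bid regardless of winning.
Revenue = 22,500,000 + 89,250,000 + 62,700,000 + 41,300,000 + 23,350,000 + 2,000,000 + 22,900,000 + 38,200,000 + 9,350,000 = $311,550,000.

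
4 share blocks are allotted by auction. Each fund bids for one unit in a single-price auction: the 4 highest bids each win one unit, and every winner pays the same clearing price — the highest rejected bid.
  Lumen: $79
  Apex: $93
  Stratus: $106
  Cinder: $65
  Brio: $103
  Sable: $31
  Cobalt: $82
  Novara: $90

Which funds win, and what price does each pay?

Sorting: 106 (Stratus), 103 (Brio), 93 (Apex), 90 (Novara), 82 (Cobalt), 79 (Lumen), …
Winners (4 units): Stratus, Brio, Apex, Novara.
First losing bid is Cobalt's $82, which sets the uniform price.

Stratus, Brio, Apex, Novara; each pays $82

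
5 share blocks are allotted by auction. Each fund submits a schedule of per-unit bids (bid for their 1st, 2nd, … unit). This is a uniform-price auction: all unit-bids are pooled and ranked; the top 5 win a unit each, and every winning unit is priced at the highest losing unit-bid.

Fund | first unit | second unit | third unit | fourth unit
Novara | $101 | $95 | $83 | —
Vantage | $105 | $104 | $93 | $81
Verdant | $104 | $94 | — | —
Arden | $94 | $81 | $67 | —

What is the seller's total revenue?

Total revenue: $470

Pooled unit-bids ranked (top 5): 105 (Vantage-1), 104 (Vantage-2), 104 (Verdant-1), 101 (Novara-1), 95 (Novara-2)
Highest rejected unit-bid = $94.
Allocation: Novara 2, Vantage 2, Verdant 1. Every unit priced at $94.
Revenue = 5 × 94 = $470.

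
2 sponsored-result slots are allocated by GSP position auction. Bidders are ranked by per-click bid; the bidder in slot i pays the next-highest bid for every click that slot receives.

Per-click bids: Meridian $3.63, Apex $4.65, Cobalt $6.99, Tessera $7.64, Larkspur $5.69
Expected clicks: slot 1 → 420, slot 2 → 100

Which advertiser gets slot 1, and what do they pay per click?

Tessera; $6.99 per click

Per-click bids in order: $7.64 (Tessera) > $6.99 (Cobalt) > $5.69 (Larkspur) > …
Slot 1 goes to the first-ranked bidder, Tessera, who pays the next bid down: $6.99/click.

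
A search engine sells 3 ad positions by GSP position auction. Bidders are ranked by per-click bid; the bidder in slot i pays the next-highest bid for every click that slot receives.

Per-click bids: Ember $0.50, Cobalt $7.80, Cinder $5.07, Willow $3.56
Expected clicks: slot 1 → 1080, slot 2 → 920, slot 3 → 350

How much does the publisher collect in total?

Per-click bids in order: $7.80 (Cobalt) > $5.07 (Cinder) > $3.56 (Willow) > $0.50 (Ember)
Slot 1: Cobalt pays $5.07 × 1080 = $5475.60
Slot 2: Cinder pays $3.56 × 920 = $3275.20
Slot 3: Willow pays $0.50 × 350 = $175.00
Total = $8925.80

Total revenue: $8925.80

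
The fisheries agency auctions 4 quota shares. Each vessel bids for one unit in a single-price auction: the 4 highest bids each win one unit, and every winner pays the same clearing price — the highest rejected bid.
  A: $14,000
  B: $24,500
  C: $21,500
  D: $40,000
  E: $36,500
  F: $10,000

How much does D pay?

D pays $14,000

Bids ranked high→low: 40,000 (D), 36,500 (E), 24,500 (B), 21,500 (C), 14,000 (A), 10,000 (F)
Winners (4 units): D, E, B, C.
Clearing price = highest rejected bid = $14,000.
D wins → pays $14,000.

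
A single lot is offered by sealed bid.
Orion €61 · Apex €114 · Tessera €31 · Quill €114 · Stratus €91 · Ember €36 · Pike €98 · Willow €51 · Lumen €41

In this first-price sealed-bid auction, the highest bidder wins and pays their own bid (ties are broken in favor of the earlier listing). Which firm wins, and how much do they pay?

Apex pays €114

Bids ranked: 114 (Apex) > 114 (Quill) > 98 (Pike) > 91 (Stratus) > 61 (Orion) > 51 (Willow) > …
Apex and Quill tie at €114; tie-break gives it to Apex.
Apex is highest → pays own bid, €114.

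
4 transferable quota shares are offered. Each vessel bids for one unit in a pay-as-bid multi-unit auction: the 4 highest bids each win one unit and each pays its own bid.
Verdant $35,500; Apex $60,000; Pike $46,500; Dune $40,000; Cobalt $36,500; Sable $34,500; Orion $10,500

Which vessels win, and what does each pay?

Apex $60,000, Pike $46,500, Dune $40,000, Cobalt $36,500

Sorting: 60,000 (Apex), 46,500 (Pike), 40,000 (Dune), 36,500 (Cobalt), 35,500 (Verdant), 34,500 (Sable), …
Top 4: Apex, Pike, Dune, Cobalt.
Each winner pays its own bid: Apex $60,000, Pike $46,500, Dune $40,000, Cobalt $36,500.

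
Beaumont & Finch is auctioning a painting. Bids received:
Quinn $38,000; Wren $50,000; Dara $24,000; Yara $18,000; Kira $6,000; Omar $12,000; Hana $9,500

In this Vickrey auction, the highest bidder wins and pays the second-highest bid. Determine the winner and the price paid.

Wren pays $38,000

Bids ranked: 50,000 (Wren) > 38,000 (Quinn) > 24,000 (Dara) > 18,000 (Yara) > 12,000 (Omar) > 9,500 (Hana) > …
Wren is highest; pays the second-highest bid, $38,000.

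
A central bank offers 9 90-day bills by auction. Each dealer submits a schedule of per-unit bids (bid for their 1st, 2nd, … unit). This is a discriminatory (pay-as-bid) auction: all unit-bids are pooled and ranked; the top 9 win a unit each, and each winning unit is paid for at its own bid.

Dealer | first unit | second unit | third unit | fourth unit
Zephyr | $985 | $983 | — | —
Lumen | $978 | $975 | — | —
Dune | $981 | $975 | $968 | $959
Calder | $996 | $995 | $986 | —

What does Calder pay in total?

Pooled unit-bids ranked (top 9): 996 (Calder-1), 995 (Calder-2), 986 (Calder-3), 985 (Zephyr-1), 983 (Zephyr-2), 981 (Dune-1), 978 (Lumen-1), 975 (Lumen-2), 975 (Dune-2)
Next rejected bid: $968 (not a price — pay-as-bid).
Calder's winning unit-bids: 996 + 995 + 986 = $2,977.

Calder pays $2,977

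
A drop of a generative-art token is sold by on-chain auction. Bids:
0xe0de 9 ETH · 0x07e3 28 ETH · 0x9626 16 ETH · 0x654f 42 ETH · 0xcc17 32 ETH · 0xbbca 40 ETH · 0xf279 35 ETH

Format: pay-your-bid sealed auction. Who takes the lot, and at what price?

0x654f pays 42 ETH

Pay-your-bid sealed auction: the highest bidder wins and pays their own bid.
Bids ranked: 42 (0x654f) > 40 (0xbbca) > 35 (0xf279) > 32 (0xcc17) > 28 (0x07e3) > 16 (0x9626) > …
First-price: 0x654f pays what they bid, 42 ETH.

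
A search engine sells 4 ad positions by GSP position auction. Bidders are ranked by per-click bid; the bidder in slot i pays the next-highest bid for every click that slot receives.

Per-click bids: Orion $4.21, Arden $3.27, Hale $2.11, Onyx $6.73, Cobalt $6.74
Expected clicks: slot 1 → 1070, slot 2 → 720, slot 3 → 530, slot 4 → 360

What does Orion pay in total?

Ranked by bid: $6.74 (Cobalt) > $6.73 (Onyx) > $4.21 (Orion) > $3.27 (Arden) > $2.11 (Hale)
Orion holds slot 3 → pays next bid $3.27 × 530 clicks = $1733.10.

Orion pays $1733.10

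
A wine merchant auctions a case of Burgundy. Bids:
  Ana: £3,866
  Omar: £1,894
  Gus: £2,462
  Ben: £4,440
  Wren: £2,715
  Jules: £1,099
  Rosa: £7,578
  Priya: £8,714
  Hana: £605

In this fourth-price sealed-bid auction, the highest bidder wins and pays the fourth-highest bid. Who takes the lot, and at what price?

Priya pays £3,866

Fourth-price sealed-bid auction: the highest bidder wins and pays the fourth-highest bid.
Bids in order: 8,714 (Priya) > 7,578 (Rosa) > 4,440 (Ben) > 3,866 (Ana) > 2,715 (Wren) > 2,462 (Gus) > …
Priya wins; payment is bid #4 in the ranking = £3,866.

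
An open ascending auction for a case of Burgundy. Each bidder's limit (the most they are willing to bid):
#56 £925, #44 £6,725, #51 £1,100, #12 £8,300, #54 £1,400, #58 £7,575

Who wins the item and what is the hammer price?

Limits in order: 8,300 (#12) > 7,575 (#58) > 6,725 (#44) > 1,400 (#54) > 1,100 (#51) > 925 (#56)
Once the price passes £7,575, only #12 is left; the hammer falls at #58's limit of £7,575.

#12 wins at £7,575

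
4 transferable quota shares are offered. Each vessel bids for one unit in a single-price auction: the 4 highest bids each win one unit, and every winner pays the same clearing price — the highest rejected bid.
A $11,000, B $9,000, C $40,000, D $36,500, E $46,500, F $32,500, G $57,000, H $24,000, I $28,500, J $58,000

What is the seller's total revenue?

Ordering the bids: 58,000 (J), 57,000 (G), 46,500 (E), 40,000 (C), 36,500 (D), 32,500 (F), …
The 4 highest are J, G, E, C.
Clearing price = highest rejected bid = $36,500.
Total revenue = 4 × $36,500 = $146,000.

Total revenue: $146,000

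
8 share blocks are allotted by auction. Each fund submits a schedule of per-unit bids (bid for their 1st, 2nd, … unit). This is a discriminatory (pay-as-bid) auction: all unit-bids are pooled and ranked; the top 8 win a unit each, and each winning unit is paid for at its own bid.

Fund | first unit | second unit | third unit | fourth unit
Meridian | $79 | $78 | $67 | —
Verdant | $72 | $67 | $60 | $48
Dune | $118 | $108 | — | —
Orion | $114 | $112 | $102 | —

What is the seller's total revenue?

Total revenue: $783

Pooled unit-bids ranked (top 8): 118 (Dune-1), 114 (Orion-1), 112 (Orion-2), 108 (Dune-2), 102 (Orion-3), 79 (Meridian-1), 78 (Meridian-2), 72 (Verdant-1)
Next rejected bid: $67 (not a price — pay-as-bid).
Each winning unit pays its own bid.
Revenue = 118 + 114 + 112 + 108 + 102 + 79 + 78 + 72 = $783.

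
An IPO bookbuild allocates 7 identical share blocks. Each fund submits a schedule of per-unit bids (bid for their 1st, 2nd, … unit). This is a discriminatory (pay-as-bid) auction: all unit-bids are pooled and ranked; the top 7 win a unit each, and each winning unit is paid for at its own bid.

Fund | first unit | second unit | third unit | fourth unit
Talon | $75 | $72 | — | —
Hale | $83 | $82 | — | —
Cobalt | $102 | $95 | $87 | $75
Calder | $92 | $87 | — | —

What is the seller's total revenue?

Total revenue: $628

Pooled unit-bids ranked (top 7): 102 (Cobalt-1), 95 (Cobalt-2), 92 (Calder-1), 87 (Cobalt-3), 87 (Calder-2), 83 (Hale-1), 82 (Hale-2)
Next rejected bid: $75 (not a price — pay-as-bid).
Each winning unit pays its own bid.
Revenue = 102 + 95 + 92 + 87 + 87 + 83 + 82 = $628.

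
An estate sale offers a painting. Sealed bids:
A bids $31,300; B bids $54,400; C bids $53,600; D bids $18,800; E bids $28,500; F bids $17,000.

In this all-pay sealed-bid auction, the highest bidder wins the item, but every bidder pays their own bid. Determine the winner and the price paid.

Bids ranked: 54,400 (B) > 53,600 (C) > 31,300 (A) > 28,500 (E) > 18,800 (D) > 17,000 (F)
B wins with the top bid; all bids are sunk regardless.

B pays $54,400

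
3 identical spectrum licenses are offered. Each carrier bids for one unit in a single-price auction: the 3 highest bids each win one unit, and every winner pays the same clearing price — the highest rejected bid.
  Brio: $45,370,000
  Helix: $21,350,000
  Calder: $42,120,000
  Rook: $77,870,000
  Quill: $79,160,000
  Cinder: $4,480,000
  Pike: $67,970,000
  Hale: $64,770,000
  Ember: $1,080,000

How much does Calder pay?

Bids ranked high→low: 79,160,000 (Quill), 77,870,000 (Rook), 67,970,000 (Pike), 64,770,000 (Hale), 45,370,000 (Brio), …
Top 3: Quill, Rook, Pike.
Highest unsuccessful bid: $64,770,000 → clearing price.
Calder does not win → pays $0.

Calder pays $0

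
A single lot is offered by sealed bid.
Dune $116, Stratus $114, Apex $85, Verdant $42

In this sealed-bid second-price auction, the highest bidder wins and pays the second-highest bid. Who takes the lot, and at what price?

Sorting bids: 116 (Dune) > 114 (Stratus) > 85 (Apex) > 42 (Verdant)
Second-price: Dune pays Stratus's bid of $114.

Dune pays $114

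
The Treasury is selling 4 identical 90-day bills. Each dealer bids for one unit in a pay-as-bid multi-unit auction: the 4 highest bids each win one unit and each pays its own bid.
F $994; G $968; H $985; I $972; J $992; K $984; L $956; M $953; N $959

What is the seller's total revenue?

Ordering the bids: 994 (F), 992 (J), 985 (H), 984 (K), 972 (I), 968 (G), …
Winners (4 units): F, J, H, K.
Total revenue = 994 + 992 + 985 + 984 = $3,955.

Total revenue: $3,955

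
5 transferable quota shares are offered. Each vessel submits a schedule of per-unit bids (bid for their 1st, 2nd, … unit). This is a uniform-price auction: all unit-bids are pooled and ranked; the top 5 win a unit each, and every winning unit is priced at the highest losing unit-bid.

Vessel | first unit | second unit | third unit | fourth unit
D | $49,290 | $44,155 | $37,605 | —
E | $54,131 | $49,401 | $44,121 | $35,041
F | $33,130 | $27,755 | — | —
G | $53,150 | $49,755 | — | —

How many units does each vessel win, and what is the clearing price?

Pooled unit-bids ranked (top 5): 54,131 (E-1), 53,150 (G-1), 49,755 (G-2), 49,401 (E-2), 49,290 (D-1)
First bid not allocated: $44,155.
Allocation: D 1, E 2, G 2.

D 1, E 2, G 2; clearing price $44,155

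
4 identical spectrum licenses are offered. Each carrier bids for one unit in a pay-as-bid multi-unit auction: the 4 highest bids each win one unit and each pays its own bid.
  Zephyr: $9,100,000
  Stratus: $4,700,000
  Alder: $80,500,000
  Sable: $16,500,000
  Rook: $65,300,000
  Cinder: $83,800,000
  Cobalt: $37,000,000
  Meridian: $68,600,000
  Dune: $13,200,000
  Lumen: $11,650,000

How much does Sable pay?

Sable pays $0

Bids ranked high→low: 83,800,000 (Cinder), 80,500,000 (Alder), 68,600,000 (Meridian), 65,300,000 (Rook), 37,000,000 (Cobalt), 16,500,000 (Sable), …
The 4 highest are Cinder, Alder, Meridian, Rook.
Sable does not win → $0.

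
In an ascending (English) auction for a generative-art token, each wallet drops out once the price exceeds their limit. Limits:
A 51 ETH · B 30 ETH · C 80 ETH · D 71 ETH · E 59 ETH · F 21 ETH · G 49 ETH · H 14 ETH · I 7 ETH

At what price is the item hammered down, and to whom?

C wins at 71 ETH

Limits ranked: 80 (C) > 71 (D) > 59 (E) > 51 (A) > 49 (G) > 30 (B) > …
Once the price passes 71 ETH, only C is left; the hammer falls at D's limit of 71 ETH.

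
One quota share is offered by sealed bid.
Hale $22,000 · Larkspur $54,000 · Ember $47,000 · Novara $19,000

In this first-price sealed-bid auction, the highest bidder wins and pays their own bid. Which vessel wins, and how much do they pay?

Larkspur pays $54,000

Bids in order: 54,000 (Larkspur) > 47,000 (Ember) > 22,000 (Hale) > 19,000 (Novara)
Larkspur has the highest bid and pays exactly that: $54,000.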